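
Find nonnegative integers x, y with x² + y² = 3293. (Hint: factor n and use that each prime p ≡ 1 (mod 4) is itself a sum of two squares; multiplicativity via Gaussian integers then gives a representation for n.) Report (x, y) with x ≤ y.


Step 1: Factor n = 3293 = 37 · 89.
Step 2: Check the mod-4 condition on each prime factor: 37 ≡ 1 (mod 4), exponent 1; 89 ≡ 1 (mod 4), exponent 1.
All primes ≡ 3 (mod 4) appear to even exponent (or don't appear), so by the two-squares theorem n IS expressible as a sum of two squares.
Step 3: Build a representation. Here n = 37 · 89 is a product of primes ≡ 1 (mod 4). Each prime p ≡ 1 (mod 4) is itself a sum of two squares; find a² by testing p − a² for a perfect square:
  37: 37 − 1² = 36 = 6² ⇒ 37 = 1² + 6².
  89: 89 − 1² = 88, 89 − 2² = 85, 89 − 3² = 80, 89 − 4² = 73, 89 − 5² = 64 = 8² ⇒ 89 = 5² + 8².
  Combine using the Brahmagupta–Fibonacci identity (a² + b²)(c² + d²) = (ac − bd)² + (ad + bc)² = (ac + bd)² + (ad − bc)²:
  37 · 89 = 3293: from (1² + 6²)(5² + 8²), take (1·5 − 6·8, 1·8 + 6·5) = (5 − 48, 8 + 30) = (-43, 38); dropping signs (only squares matter) gives (43, 38); check 43² + 38² = 1849 + 1444 = 3293 ✓.
Step 4: Order so x ≤ y and verify: 38² + 43² = 1444 + 1849 = 3293 = n. ✓

n = 3293 = 38² + 43² (one valid representation with x ≤ y).


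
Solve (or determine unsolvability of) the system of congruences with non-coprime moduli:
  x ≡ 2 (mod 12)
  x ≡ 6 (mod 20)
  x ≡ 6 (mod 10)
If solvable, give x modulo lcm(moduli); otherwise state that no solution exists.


Moduli 12, 20, 10 are not pairwise coprime, so CRT works modulo lcm(m_i) when all pairwise compatibility conditions hold.
Pairwise compatibility: gcd(m_i, m_j) must divide a_i - a_j for every pair.
Merge one congruence at a time:
  Start: x ≡ 2 (mod 12).
  Combine with x ≡ 6 (mod 20): gcd(12, 20) = 4; 6 - 2 = 4, which IS divisible by 4, so compatible.
    Write x = 2 + 12·t and substitute into x ≡ 6 (mod 20): 12·t ≡ 6 − 2 = 4 (mod 20).
    Divide the congruence (and modulus) by g = 4: 3·t ≡ 1 (mod 5).
    The inverse of 3 mod 5 is 2 (since 3·2 = 6 = 1·5 + 1), so t ≡ 2·1 = 2 ≡ 2 (mod 5).
    Then x = 2 + 12·2 = 26, valid modulo lcm(12, 20) = 60: x ≡ 26 (mod 60).
  Combine with x ≡ 6 (mod 10): gcd(60, 10) = 10; 6 - 26 = -20, which IS divisible by 10, so compatible.
    Write x = 26 + 60·t and substitute into x ≡ 6 (mod 10): 60·t ≡ 6 − 26 = -20 (mod 10).
    Divide the congruence (and modulus) by g = 10: 6·t ≡ -2 (mod 1).
    Modulo 1 every t works; take t = 0.
    Then x = 26 + 60·0 = 26, valid modulo lcm(60, 10) = 60: x ≡ 26 (mod 60).
Verify: 26 mod 12 = 2, 26 mod 20 = 6, 26 mod 10 = 6.

x ≡ 26 (mod 60).


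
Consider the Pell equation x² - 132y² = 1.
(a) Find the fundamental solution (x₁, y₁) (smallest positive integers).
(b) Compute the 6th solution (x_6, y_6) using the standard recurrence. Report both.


Step 1: Find the fundamental solution (x₁, y₁) of x² - 132y² = 1.
  Expand √132 as a continued fraction. a₀ = ⌊√132⌋ = 11; iterate m_{k+1} = d_k·a_k − m_k, d_{k+1} = (132 − m_{k+1}²)/d_k, a_{k+1} = ⌊(a₀ + m_{k+1})/d_{k+1}⌋ (starting m₀ = 0, d₀ = 1), with convergents p_k = a_k·p_{k-1} + p_{k-2}, q_k = a_k·q_{k-1} + q_{k-2} (p₋₁ = 1, q₋₁ = 0):
  k = 0: a₀ = 11; p₀/q₀ = 11/1; p₀² − 132·q₀² = 121 − 132 = -11.
  k = 1: m = 11, d = 11, a = ⌊(11 + 11)/11⌋ = 2; p/q = (2·11 + 1)/(2·1 + 0) = 23/2; p² − 132·q² = 529 − 528 = 1.
  The first convergent with p² − 132·q² = 1 gives the fundamental solution (x₁, y₁) = (23, 2).
Step 2: Apply the recurrence (x_{n+1}, y_{n+1}) = (x₁x_n + 132y₁y_n, x₁y_n + y₁x_n) repeatedly.
  From (x_1, y_1) = (23, 2): x_2 = 23·23 + 132·2·2 = 1057; y_2 = 23·2 + 2·23 = 92.
  From (x_2, y_2) = (1057, 92): x_3 = 23·1057 + 132·2·92 = 48599; y_3 = 23·92 + 2·1057 = 4230.
  From (x_3, y_3) = (48599, 4230): x_4 = 23·48599 + 132·2·4230 = 2234497; y_4 = 23·4230 + 2·48599 = 194488.
  From (x_4, y_4) = (2234497, 194488): x_5 = 23·2234497 + 132·2·194488 = 102738263; y_5 = 23·194488 + 2·2234497 = 8942218.
  From (x_5, y_5) = (102738263, 8942218): x_6 = 23·102738263 + 132·2·8942218 = 4723725601; y_6 = 23·8942218 + 2·102738263 = 411147540.
Step 3: Verify x_6² - 132·y_6² = 22313583553542811201 - 22313583553542811200 = 1 (should be 1). ✓

(x_1, y_1) = (23, 2); (x_6, y_6) = (4723725601, 411147540).


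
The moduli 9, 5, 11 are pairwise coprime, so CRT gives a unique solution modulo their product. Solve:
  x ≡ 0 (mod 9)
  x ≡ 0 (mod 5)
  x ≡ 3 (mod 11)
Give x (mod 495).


Moduli 9, 5, 11 are pairwise coprime; by CRT there is a unique solution modulo M = 9 · 5 · 11 = 495.
Solve pairwise, accumulating the modulus:
  Start with x ≡ 0 (mod 9).
  Combine with x ≡ 0 (mod 5): since gcd(9, 5) = 1, we get a unique residue mod 45.
    Write x = 0 + 9·t and substitute into x ≡ 0 (mod 5): 9·t ≡ 0 − 0 = 0 (mod 5).
    Reduce coefficients mod 5: 4·t ≡ 0 (mod 5).
    The inverse of 4 mod 5 is 4 (since 4·4 = 16 = 3·5 + 1), so t ≡ 4·0 = 0 ≡ 0 (mod 5).
    Then x = 0 + 9·0 = 0, valid modulo lcm(9, 5) = 45: x ≡ 0 (mod 45).
  Combine with x ≡ 3 (mod 11): since gcd(45, 11) = 1, we get a unique residue mod 495.
    Write x = 0 + 45·t and substitute into x ≡ 3 (mod 11): 45·t ≡ 3 − 0 = 3 (mod 11).
    Reduce coefficients mod 11: 1·t ≡ 3 (mod 11).
    So t ≡ 3 (mod 11).
    Then x = 0 + 45·3 = 135, valid modulo lcm(45, 11) = 495: x ≡ 135 (mod 495).
Verify: 135 mod 9 = 0 ✓, 135 mod 5 = 0 ✓, 135 mod 11 = 3 ✓.

x ≡ 135 (mod 495).


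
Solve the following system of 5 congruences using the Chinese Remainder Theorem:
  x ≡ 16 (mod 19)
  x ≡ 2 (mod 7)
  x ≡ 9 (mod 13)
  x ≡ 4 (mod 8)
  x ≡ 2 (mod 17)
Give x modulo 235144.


Product of moduli M = 19 · 7 · 13 · 8 · 17 = 235144.
Merge one congruence at a time:
  Start: x ≡ 16 (mod 19).
  Combine with x ≡ 2 (mod 7); new modulus lcm = 133.
    Write x = 16 + 19·t and substitute into x ≡ 2 (mod 7): 19·t ≡ 2 − 16 = -14 (mod 7).
    Reduce coefficients mod 7: 5·t ≡ 0 (mod 7).
    The inverse of 5 mod 7 is 3 (since 5·3 = 15 = 2·7 + 1), so t ≡ 3·0 = 0 ≡ 0 (mod 7).
    Then x = 16 + 19·0 = 16, valid modulo lcm(19, 7) = 133: x ≡ 16 (mod 133).
  Combine with x ≡ 9 (mod 13); new modulus lcm = 1729.
    Write x = 16 + 133·t and substitute into x ≡ 9 (mod 13): 133·t ≡ 9 − 16 = -7 (mod 13).
    Reduce coefficients mod 13: 3·t ≡ 6 (mod 13).
    The inverse of 3 mod 13 is 9 (since 3·9 = 27 = 2·13 + 1), so t ≡ 9·6 = 54 ≡ 2 (mod 13).
    Then x = 16 + 133·2 = 282, valid modulo lcm(133, 13) = 1729: x ≡ 282 (mod 1729).
  Combine with x ≡ 4 (mod 8); new modulus lcm = 13832.
    Write x = 282 + 1729·t and substitute into x ≡ 4 (mod 8): 1729·t ≡ 4 − 282 = -278 (mod 8).
    Reduce coefficients mod 8: 1·t ≡ 2 (mod 8).
    So t ≡ 2 (mod 8).
    Then x = 282 + 1729·2 = 3740, valid modulo lcm(1729, 8) = 13832: x ≡ 3740 (mod 13832).
  Combine with x ≡ 2 (mod 17); new modulus lcm = 235144.
    Write x = 3740 + 13832·t and substitute into x ≡ 2 (mod 17): 13832·t ≡ 2 − 3740 = -3738 (mod 17).
    Reduce coefficients mod 17: 11·t ≡ 2 (mod 17).
    The inverse of 11 mod 17 is 14 (since 11·14 = 154 = 9·17 + 1), so t ≡ 14·2 = 28 ≡ 11 (mod 17).
    Then x = 3740 + 13832·11 = 155892, valid modulo lcm(13832, 17) = 235144: x ≡ 155892 (mod 235144).
Verify against each original: 155892 mod 19 = 16, 155892 mod 7 = 2, 155892 mod 13 = 9, 155892 mod 8 = 4, 155892 mod 17 = 2.

x ≡ 155892 (mod 235144).


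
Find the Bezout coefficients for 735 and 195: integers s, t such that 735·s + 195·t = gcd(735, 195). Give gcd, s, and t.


Euclidean algorithm on (735, 195) — divide until remainder is 0:
  735 = 3 · 195 + 150
  195 = 1 · 150 + 45
  150 = 3 · 45 + 15
  45 = 3 · 15 + 0
gcd(735, 195) = 15.
Track Bezout coefficients alongside the remainders: start with r₀ = 735 = a·1 + b·0 (s = 1, t = 0) and r₁ = 195 = a·0 + b·1 (s = 0, t = 1); each new remainder r_{k+1} = r_{k-1} − q_k·r_k inherits s_{k+1} = s_{k-1} − q_k·s_k, t_{k+1} = t_{k-1} − q_k·t_k, so r_k = a·s_k + b·t_k at every step:
  q = 3: r = 150, s = 1 − 3·0 = 1, t = 0 − 3·1 = -3  (check: 735·1 + 195·(-3) = 150)
  q = 1: r = 45, s = 0 − 1·1 = -1, t = 1 − 1·(-3) = 4  (check: 735·(-1) + 195·4 = 45)
  q = 3: r = 15, s = 1 − 3·(-1) = 4, t = -3 − 3·4 = -15  (check: 735·4 + 195·(-15) = 15)
The row with r = 15 (the gcd) gives the Bezout coefficients s = 4, t = -15.
Result: 735 · (4) + 195 · (-15) = 15.

gcd(735, 195) = 15; s = 4, t = -15 (check: 735·4 + 195·(-15) = 15).


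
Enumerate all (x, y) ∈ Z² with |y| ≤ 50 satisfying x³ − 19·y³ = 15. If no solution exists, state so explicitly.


The equation is x³ - 19y³ = 15. For fixed y, x³ = 19·y³ + 15, so a solution requires the RHS to be a perfect cube.
Strategy: iterate y from -50 to 50, compute RHS = 19·y³ + 15, and check whether it is a (positive or negative) perfect cube.
Check small values of y:
  y = 0: RHS = 15 is not a perfect cube.
  y = 1: RHS = 34 is not a perfect cube.
  y = -1: RHS = -4 is not a perfect cube.
  y = 2: RHS = 167 is not a perfect cube.
  y = -2: RHS = -137 is not a perfect cube.
  y = 3: RHS = 528 is not a perfect cube.
  y = -3: RHS = -498 is not a perfect cube.
Continuing the search up to |y| = 50 finds no solutions either.
No (x, y) in the scanned range satisfies the equation.

No integer solutions with |y| ≤ 50.


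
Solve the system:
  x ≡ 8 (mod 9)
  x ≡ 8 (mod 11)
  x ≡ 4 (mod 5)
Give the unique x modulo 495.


Moduli 9, 11, 5 are pairwise coprime; by CRT there is a unique solution modulo M = 9 · 11 · 5 = 495.
Solve pairwise, accumulating the modulus:
  Start with x ≡ 8 (mod 9).
  Combine with x ≡ 8 (mod 11): since gcd(9, 11) = 1, we get a unique residue mod 99.
    Write x = 8 + 9·t and substitute into x ≡ 8 (mod 11): 9·t ≡ 8 − 8 = 0 (mod 11).
    The inverse of 9 mod 11 is 5 (since 9·5 = 45 = 4·11 + 1), so t ≡ 5·0 = 0 ≡ 0 (mod 11).
    Then x = 8 + 9·0 = 8, valid modulo lcm(9, 11) = 99: x ≡ 8 (mod 99).
  Combine with x ≡ 4 (mod 5): since gcd(99, 5) = 1, we get a unique residue mod 495.
    Write x = 8 + 99·t and substitute into x ≡ 4 (mod 5): 99·t ≡ 4 − 8 = -4 (mod 5).
    Reduce coefficients mod 5: 4·t ≡ 1 (mod 5).
    The inverse of 4 mod 5 is 4 (since 4·4 = 16 = 3·5 + 1), so t ≡ 4·1 = 4 ≡ 4 (mod 5).
    Then x = 8 + 99·4 = 404, valid modulo lcm(99, 5) = 495: x ≡ 404 (mod 495).
Verify: 404 mod 9 = 8 ✓, 404 mod 11 = 8 ✓, 404 mod 5 = 4 ✓.

x ≡ 404 (mod 495).


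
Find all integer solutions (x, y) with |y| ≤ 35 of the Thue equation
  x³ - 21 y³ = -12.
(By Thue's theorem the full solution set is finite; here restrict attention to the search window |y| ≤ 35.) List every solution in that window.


The equation is x³ - 21y³ = -12. For fixed y, x³ = 21·y³ − 12, so a solution requires the RHS to be a perfect cube.
Strategy: iterate y from -35 to 35, compute RHS = 21·y³ − 12, and check whether it is a (positive or negative) perfect cube.
Check small values of y:
  y = 0: RHS = -12 is not a perfect cube.
  y = 1: RHS = 9 is not a perfect cube.
  y = -1: RHS = -33 is not a perfect cube.
  y = 2: RHS = 156 is not a perfect cube.
  y = -2: RHS = -180 is not a perfect cube.
  y = 3: RHS = 555 is not a perfect cube.
  y = -3: RHS = -579 is not a perfect cube.
Continuing the search up to |y| = 35 finds no solutions either.
No (x, y) in the scanned range satisfies the equation.

No integer solutions with |y| ≤ 35.


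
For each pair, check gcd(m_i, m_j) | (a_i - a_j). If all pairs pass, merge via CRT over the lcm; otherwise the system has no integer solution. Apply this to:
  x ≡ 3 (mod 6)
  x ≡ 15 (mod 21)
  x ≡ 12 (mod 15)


Moduli 6, 21, 15 are not pairwise coprime, so CRT works modulo lcm(m_i) when all pairwise compatibility conditions hold.
Pairwise compatibility: gcd(m_i, m_j) must divide a_i - a_j for every pair.
Merge one congruence at a time:
  Start: x ≡ 3 (mod 6).
  Combine with x ≡ 15 (mod 21): gcd(6, 21) = 3; 15 - 3 = 12, which IS divisible by 3, so compatible.
    Write x = 3 + 6·t and substitute into x ≡ 15 (mod 21): 6·t ≡ 15 − 3 = 12 (mod 21).
    Divide the congruence (and modulus) by g = 3: 2·t ≡ 4 (mod 7).
    The inverse of 2 mod 7 is 4 (since 2·4 = 8 = 1·7 + 1), so t ≡ 4·4 = 16 ≡ 2 (mod 7).
    Then x = 3 + 6·2 = 15, valid modulo lcm(6, 21) = 42: x ≡ 15 (mod 42).
  Combine with x ≡ 12 (mod 15): gcd(42, 15) = 3; 12 - 15 = -3, which IS divisible by 3, so compatible.
    Write x = 15 + 42·t and substitute into x ≡ 12 (mod 15): 42·t ≡ 12 − 15 = -3 (mod 15).
    Divide the congruence (and modulus) by g = 3: 14·t ≡ -1 (mod 5).
    Reduce coefficients mod 5: 4·t ≡ 4 (mod 5).
    The inverse of 4 mod 5 is 4 (since 4·4 = 16 = 3·5 + 1), so t ≡ 4·4 = 16 ≡ 1 (mod 5).
    Then x = 15 + 42·1 = 57, valid modulo lcm(42, 15) = 210: x ≡ 57 (mod 210).
Verify: 57 mod 6 = 3, 57 mod 21 = 15, 57 mod 15 = 12.

x ≡ 57 (mod 210).


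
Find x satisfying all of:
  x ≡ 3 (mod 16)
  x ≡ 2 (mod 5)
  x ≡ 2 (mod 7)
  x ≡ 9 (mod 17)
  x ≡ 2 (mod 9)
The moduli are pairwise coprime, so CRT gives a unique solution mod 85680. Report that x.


Product of moduli M = 16 · 5 · 7 · 17 · 9 = 85680.
Merge one congruence at a time:
  Start: x ≡ 3 (mod 16).
  Combine with x ≡ 2 (mod 5); new modulus lcm = 80.
    Write x = 3 + 16·t and substitute into x ≡ 2 (mod 5): 16·t ≡ 2 − 3 = -1 (mod 5).
    Reduce coefficients mod 5: 1·t ≡ 4 (mod 5).
    So t ≡ 4 (mod 5).
    Then x = 3 + 16·4 = 67, valid modulo lcm(16, 5) = 80: x ≡ 67 (mod 80).
  Combine with x ≡ 2 (mod 7); new modulus lcm = 560.
    Write x = 67 + 80·t and substitute into x ≡ 2 (mod 7): 80·t ≡ 2 − 67 = -65 (mod 7).
    Reduce coefficients mod 7: 3·t ≡ 5 (mod 7).
    The inverse of 3 mod 7 is 5 (since 3·5 = 15 = 2·7 + 1), so t ≡ 5·5 = 25 ≡ 4 (mod 7).
    Then x = 67 + 80·4 = 387, valid modulo lcm(80, 7) = 560: x ≡ 387 (mod 560).
  Combine with x ≡ 9 (mod 17); new modulus lcm = 9520.
    Write x = 387 + 560·t and substitute into x ≡ 9 (mod 17): 560·t ≡ 9 − 387 = -378 (mod 17).
    Reduce coefficients mod 17: 16·t ≡ 13 (mod 17).
    The inverse of 16 mod 17 is 16 (since 16·16 = 256 = 15·17 + 1), so t ≡ 16·13 = 208 ≡ 4 (mod 17).
    Then x = 387 + 560·4 = 2627, valid modulo lcm(560, 17) = 9520: x ≡ 2627 (mod 9520).
  Combine with x ≡ 2 (mod 9); new modulus lcm = 85680.
    Write x = 2627 + 9520·t and substitute into x ≡ 2 (mod 9): 9520·t ≡ 2 − 2627 = -2625 (mod 9).
    Reduce coefficients mod 9: 7·t ≡ 3 (mod 9).
    The inverse of 7 mod 9 is 4 (since 7·4 = 28 = 3·9 + 1), so t ≡ 4·3 = 12 ≡ 3 (mod 9).
    Then x = 2627 + 9520·3 = 31187, valid modulo lcm(9520, 9) = 85680: x ≡ 31187 (mod 85680).
Verify against each original: 31187 mod 16 = 3, 31187 mod 5 = 2, 31187 mod 7 = 2, 31187 mod 17 = 9, 31187 mod 9 = 2.

x ≡ 31187 (mod 85680).


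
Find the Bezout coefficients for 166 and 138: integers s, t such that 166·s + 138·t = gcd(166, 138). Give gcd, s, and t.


Euclidean algorithm on (166, 138) — divide until remainder is 0:
  166 = 1 · 138 + 28
  138 = 4 · 28 + 26
  28 = 1 · 26 + 2
  26 = 13 · 2 + 0
gcd(166, 138) = 2.
Track Bezout coefficients alongside the remainders: start with r₀ = 166 = a·1 + b·0 (s = 1, t = 0) and r₁ = 138 = a·0 + b·1 (s = 0, t = 1); each new remainder r_{k+1} = r_{k-1} − q_k·r_k inherits s_{k+1} = s_{k-1} − q_k·s_k, t_{k+1} = t_{k-1} − q_k·t_k, so r_k = a·s_k + b·t_k at every step:
  q = 1: r = 28, s = 1 − 1·0 = 1, t = 0 − 1·1 = -1  (check: 166·1 + 138·(-1) = 28)
  q = 4: r = 26, s = 0 − 4·1 = -4, t = 1 − 4·(-1) = 5  (check: 166·(-4) + 138·5 = 26)
  q = 1: r = 2, s = 1 − 1·(-4) = 5, t = -1 − 1·5 = -6  (check: 166·5 + 138·(-6) = 2)
The row with r = 2 (the gcd) gives the Bezout coefficients s = 5, t = -6.
Result: 166 · (5) + 138 · (-6) = 2.

gcd(166, 138) = 2; s = 5, t = -6 (check: 166·5 + 138·(-6) = 2).


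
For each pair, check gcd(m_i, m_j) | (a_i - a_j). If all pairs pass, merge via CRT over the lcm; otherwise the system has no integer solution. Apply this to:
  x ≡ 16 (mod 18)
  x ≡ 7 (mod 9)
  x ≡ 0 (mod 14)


Moduli 18, 9, 14 are not pairwise coprime, so CRT works modulo lcm(m_i) when all pairwise compatibility conditions hold.
Pairwise compatibility: gcd(m_i, m_j) must divide a_i - a_j for every pair.
Merge one congruence at a time:
  Start: x ≡ 16 (mod 18).
  Combine with x ≡ 7 (mod 9): gcd(18, 9) = 9; 7 - 16 = -9, which IS divisible by 9, so compatible.
    Write x = 16 + 18·t and substitute into x ≡ 7 (mod 9): 18·t ≡ 7 − 16 = -9 (mod 9).
    Divide the congruence (and modulus) by g = 9: 2·t ≡ -1 (mod 1).
    Modulo 1 every t works; take t = 0.
    Then x = 16 + 18·0 = 16, valid modulo lcm(18, 9) = 18: x ≡ 16 (mod 18).
  Combine with x ≡ 0 (mod 14): gcd(18, 14) = 2; 0 - 16 = -16, which IS divisible by 2, so compatible.
    Write x = 16 + 18·t and substitute into x ≡ 0 (mod 14): 18·t ≡ 0 − 16 = -16 (mod 14).
    Divide the congruence (and modulus) by g = 2: 9·t ≡ -8 (mod 7).
    Reduce coefficients mod 7: 2·t ≡ 6 (mod 7).
    The inverse of 2 mod 7 is 4 (since 2·4 = 8 = 1·7 + 1), so t ≡ 4·6 = 24 ≡ 3 (mod 7).
    Then x = 16 + 18·3 = 70, valid modulo lcm(18, 14) = 126: x ≡ 70 (mod 126).
Verify: 70 mod 18 = 16, 70 mod 9 = 7, 70 mod 14 = 0.

x ≡ 70 (mod 126).


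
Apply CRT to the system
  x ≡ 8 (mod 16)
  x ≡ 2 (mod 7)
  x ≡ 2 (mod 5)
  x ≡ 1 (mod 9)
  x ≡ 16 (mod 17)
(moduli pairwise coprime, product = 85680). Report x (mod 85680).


Product of moduli M = 16 · 7 · 5 · 9 · 17 = 85680.
Merge one congruence at a time:
  Start: x ≡ 8 (mod 16).
  Combine with x ≡ 2 (mod 7); new modulus lcm = 112.
    Write x = 8 + 16·t and substitute into x ≡ 2 (mod 7): 16·t ≡ 2 − 8 = -6 (mod 7).
    Reduce coefficients mod 7: 2·t ≡ 1 (mod 7).
    The inverse of 2 mod 7 is 4 (since 2·4 = 8 = 1·7 + 1), so t ≡ 4·1 = 4 ≡ 4 (mod 7).
    Then x = 8 + 16·4 = 72, valid modulo lcm(16, 7) = 112: x ≡ 72 (mod 112).
  Combine with x ≡ 2 (mod 5); new modulus lcm = 560.
    Write x = 72 + 112·t and substitute into x ≡ 2 (mod 5): 112·t ≡ 2 − 72 = -70 (mod 5).
    Reduce coefficients mod 5: 2·t ≡ 0 (mod 5).
    The inverse of 2 mod 5 is 3 (since 2·3 = 6 = 1·5 + 1), so t ≡ 3·0 = 0 ≡ 0 (mod 5).
    Then x = 72 + 112·0 = 72, valid modulo lcm(112, 5) = 560: x ≡ 72 (mod 560).
  Combine with x ≡ 1 (mod 9); new modulus lcm = 5040.
    Write x = 72 + 560·t and substitute into x ≡ 1 (mod 9): 560·t ≡ 1 − 72 = -71 (mod 9).
    Reduce coefficients mod 9: 2·t ≡ 1 (mod 9).
    The inverse of 2 mod 9 is 5 (since 2·5 = 10 = 1·9 + 1), so t ≡ 5·1 = 5 ≡ 5 (mod 9).
    Then x = 72 + 560·5 = 2872, valid modulo lcm(560, 9) = 5040: x ≡ 2872 (mod 5040).
  Combine with x ≡ 16 (mod 17); new modulus lcm = 85680.
    Write x = 2872 + 5040·t and substitute into x ≡ 16 (mod 17): 5040·t ≡ 16 − 2872 = -2856 (mod 17).
    Reduce coefficients mod 17: 8·t ≡ 0 (mod 17).
    The inverse of 8 mod 17 is 15 (since 8·15 = 120 = 7·17 + 1), so t ≡ 15·0 = 0 ≡ 0 (mod 17).
    Then x = 2872 + 5040·0 = 2872, valid modulo lcm(5040, 17) = 85680: x ≡ 2872 (mod 85680).
Verify against each original: 2872 mod 16 = 8, 2872 mod 7 = 2, 2872 mod 5 = 2, 2872 mod 9 = 1, 2872 mod 17 = 16.

x ≡ 2872 (mod 85680).


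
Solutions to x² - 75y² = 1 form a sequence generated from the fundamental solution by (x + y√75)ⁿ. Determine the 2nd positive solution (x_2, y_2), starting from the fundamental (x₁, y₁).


Step 1: Find the fundamental solution (x₁, y₁) of x² - 75y² = 1.
  Expand √75 as a continued fraction. a₀ = ⌊√75⌋ = 8; iterate m_{k+1} = d_k·a_k − m_k, d_{k+1} = (75 − m_{k+1}²)/d_k, a_{k+1} = ⌊(a₀ + m_{k+1})/d_{k+1}⌋ (starting m₀ = 0, d₀ = 1), with convergents p_k = a_k·p_{k-1} + p_{k-2}, q_k = a_k·q_{k-1} + q_{k-2} (p₋₁ = 1, q₋₁ = 0):
  k = 0: a₀ = 8; p₀/q₀ = 8/1; p₀² − 75·q₀² = 64 − 75 = -11.
  k = 1: m = 8, d = 11, a = ⌊(8 + 8)/11⌋ = 1; p/q = (1·8 + 1)/(1·1 + 0) = 9/1; p² − 75·q² = 81 − 75 = 6.
  k = 2: m = 3, d = 6, a = ⌊(8 + 3)/6⌋ = 1; p/q = (1·9 + 8)/(1·1 + 1) = 17/2; p² − 75·q² = 289 − 300 = -11.
  k = 3: m = 3, d = 11, a = ⌊(8 + 3)/11⌋ = 1; p/q = (1·17 + 9)/(1·2 + 1) = 26/3; p² − 75·q² = 676 − 675 = 1.
  The first convergent with p² − 75·q² = 1 gives the fundamental solution (x₁, y₁) = (26, 3).
Step 2: Apply the recurrence (x_{n+1}, y_{n+1}) = (x₁x_n + 75y₁y_n, x₁y_n + y₁x_n) repeatedly.
  From (x_1, y_1) = (26, 3): x_2 = 26·26 + 75·3·3 = 1351; y_2 = 26·3 + 3·26 = 156.
Step 3: Verify x_2² - 75·y_2² = 1825201 - 1825200 = 1 (should be 1). ✓

(x_1, y_1) = (26, 3); (x_2, y_2) = (1351, 156).


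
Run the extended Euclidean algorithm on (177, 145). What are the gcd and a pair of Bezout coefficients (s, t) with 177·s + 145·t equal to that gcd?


Euclidean algorithm on (177, 145) — divide until remainder is 0:
  177 = 1 · 145 + 32
  145 = 4 · 32 + 17
  32 = 1 · 17 + 15
  17 = 1 · 15 + 2
  15 = 7 · 2 + 1
  2 = 2 · 1 + 0
gcd(177, 145) = 1.
Track Bezout coefficients alongside the remainders: start with r₀ = 177 = a·1 + b·0 (s = 1, t = 0) and r₁ = 145 = a·0 + b·1 (s = 0, t = 1); each new remainder r_{k+1} = r_{k-1} − q_k·r_k inherits s_{k+1} = s_{k-1} − q_k·s_k, t_{k+1} = t_{k-1} − q_k·t_k, so r_k = a·s_k + b·t_k at every step:
  q = 1: r = 32, s = 1 − 1·0 = 1, t = 0 − 1·1 = -1  (check: 177·1 + 145·(-1) = 32)
  q = 4: r = 17, s = 0 − 4·1 = -4, t = 1 − 4·(-1) = 5  (check: 177·(-4) + 145·5 = 17)
  q = 1: r = 15, s = 1 − 1·(-4) = 5, t = -1 − 1·5 = -6  (check: 177·5 + 145·(-6) = 15)
  q = 1: r = 2, s = -4 − 1·5 = -9, t = 5 − 1·(-6) = 11  (check: 177·(-9) + 145·11 = 2)
  q = 7: r = 1, s = 5 − 7·(-9) = 68, t = -6 − 7·11 = -83  (check: 177·68 + 145·(-83) = 1)
The row with r = 1 (the gcd) gives the Bezout coefficients s = 68, t = -83.
Result: 177 · (68) + 145 · (-83) = 1.

gcd(177, 145) = 1; s = 68, t = -83 (check: 177·68 + 145·(-83) = 1).


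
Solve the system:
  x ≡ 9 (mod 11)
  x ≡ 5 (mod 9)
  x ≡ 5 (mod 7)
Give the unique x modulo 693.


Moduli 11, 9, 7 are pairwise coprime; by CRT there is a unique solution modulo M = 11 · 9 · 7 = 693.
Solve pairwise, accumulating the modulus:
  Start with x ≡ 9 (mod 11).
  Combine with x ≡ 5 (mod 9): since gcd(11, 9) = 1, we get a unique residue mod 99.
    Write x = 9 + 11·t and substitute into x ≡ 5 (mod 9): 11·t ≡ 5 − 9 = -4 (mod 9).
    Reduce coefficients mod 9: 2·t ≡ 5 (mod 9).
    The inverse of 2 mod 9 is 5 (since 2·5 = 10 = 1·9 + 1), so t ≡ 5·5 = 25 ≡ 7 (mod 9).
    Then x = 9 + 11·7 = 86, valid modulo lcm(11, 9) = 99: x ≡ 86 (mod 99).
  Combine with x ≡ 5 (mod 7): since gcd(99, 7) = 1, we get a unique residue mod 693.
    Write x = 86 + 99·t and substitute into x ≡ 5 (mod 7): 99·t ≡ 5 − 86 = -81 (mod 7).
    Reduce coefficients mod 7: 1·t ≡ 3 (mod 7).
    So t ≡ 3 (mod 7).
    Then x = 86 + 99·3 = 383, valid modulo lcm(99, 7) = 693: x ≡ 383 (mod 693).
Verify: 383 mod 11 = 9 ✓, 383 mod 9 = 5 ✓, 383 mod 7 = 5 ✓.

x ≡ 383 (mod 693).


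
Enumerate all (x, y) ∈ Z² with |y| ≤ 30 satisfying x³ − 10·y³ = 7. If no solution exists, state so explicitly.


The equation is x³ - 10y³ = 7. For fixed y, x³ = 10·y³ + 7, so a solution requires the RHS to be a perfect cube.
Strategy: iterate y from -30 to 30, compute RHS = 10·y³ + 7, and check whether it is a (positive or negative) perfect cube.
Check small values of y:
  y = 0: RHS = 7 is not a perfect cube.
  y = 1: RHS = 17 is not a perfect cube.
  y = -1: RHS = -3 is not a perfect cube.
  y = 2: RHS = 87 is not a perfect cube.
  y = -2: RHS = -73 is not a perfect cube.
  y = 3: RHS = 277 is not a perfect cube.
  y = -3: RHS = -263 is not a perfect cube.
Continuing the search up to |y| = 30 finds no solutions either.
No (x, y) in the scanned range satisfies the equation.

No integer solutions with |y| ≤ 30.


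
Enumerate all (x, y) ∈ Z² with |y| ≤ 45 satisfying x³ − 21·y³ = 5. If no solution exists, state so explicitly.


The equation is x³ - 21y³ = 5. For fixed y, x³ = 21·y³ + 5, so a solution requires the RHS to be a perfect cube.
Strategy: iterate y from -45 to 45, compute RHS = 21·y³ + 5, and check whether it is a (positive or negative) perfect cube.
Check small values of y:
  y = 0: RHS = 5 is not a perfect cube.
  y = 1: RHS = 26 is not a perfect cube.
  y = -1: RHS = -16 is not a perfect cube.
  y = 2: RHS = 173 is not a perfect cube.
  y = -2: RHS = -163 is not a perfect cube.
  y = 3: RHS = 572 is not a perfect cube.
  y = -3: RHS = -562 is not a perfect cube.
Continuing the search up to |y| = 45 finds no solutions either.
No (x, y) in the scanned range satisfies the equation.

No integer solutions with |y| ≤ 45.


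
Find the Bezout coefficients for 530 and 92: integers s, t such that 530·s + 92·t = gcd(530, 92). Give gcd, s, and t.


Euclidean algorithm on (530, 92) — divide until remainder is 0:
  530 = 5 · 92 + 70
  92 = 1 · 70 + 22
  70 = 3 · 22 + 4
  22 = 5 · 4 + 2
  4 = 2 · 2 + 0
gcd(530, 92) = 2.
Track Bezout coefficients alongside the remainders: start with r₀ = 530 = a·1 + b·0 (s = 1, t = 0) and r₁ = 92 = a·0 + b·1 (s = 0, t = 1); each new remainder r_{k+1} = r_{k-1} − q_k·r_k inherits s_{k+1} = s_{k-1} − q_k·s_k, t_{k+1} = t_{k-1} − q_k·t_k, so r_k = a·s_k + b·t_k at every step:
  q = 5: r = 70, s = 1 − 5·0 = 1, t = 0 − 5·1 = -5  (check: 530·1 + 92·(-5) = 70)
  q = 1: r = 22, s = 0 − 1·1 = -1, t = 1 − 1·(-5) = 6  (check: 530·(-1) + 92·6 = 22)
  q = 3: r = 4, s = 1 − 3·(-1) = 4, t = -5 − 3·6 = -23  (check: 530·4 + 92·(-23) = 4)
  q = 5: r = 2, s = -1 − 5·4 = -21, t = 6 − 5·(-23) = 121  (check: 530·(-21) + 92·121 = 2)
The row with r = 2 (the gcd) gives the Bezout coefficients s = -21, t = 121.
Result: 530 · (-21) + 92 · (121) = 2.

gcd(530, 92) = 2; s = -21, t = 121 (check: 530·(-21) + 92·121 = 2).


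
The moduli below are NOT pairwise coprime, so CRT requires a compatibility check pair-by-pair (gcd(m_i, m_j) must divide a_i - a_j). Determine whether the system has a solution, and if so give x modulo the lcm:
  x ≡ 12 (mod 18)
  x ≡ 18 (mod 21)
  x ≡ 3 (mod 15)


Moduli 18, 21, 15 are not pairwise coprime, so CRT works modulo lcm(m_i) when all pairwise compatibility conditions hold.
Pairwise compatibility: gcd(m_i, m_j) must divide a_i - a_j for every pair.
Merge one congruence at a time:
  Start: x ≡ 12 (mod 18).
  Combine with x ≡ 18 (mod 21): gcd(18, 21) = 3; 18 - 12 = 6, which IS divisible by 3, so compatible.
    Write x = 12 + 18·t and substitute into x ≡ 18 (mod 21): 18·t ≡ 18 − 12 = 6 (mod 21).
    Divide the congruence (and modulus) by g = 3: 6·t ≡ 2 (mod 7).
    The inverse of 6 mod 7 is 6 (since 6·6 = 36 = 5·7 + 1), so t ≡ 6·2 = 12 ≡ 5 (mod 7).
    Then x = 12 + 18·5 = 102, valid modulo lcm(18, 21) = 126: x ≡ 102 (mod 126).
  Combine with x ≡ 3 (mod 15): gcd(126, 15) = 3; 3 - 102 = -99, which IS divisible by 3, so compatible.
    Write x = 102 + 126·t and substitute into x ≡ 3 (mod 15): 126·t ≡ 3 − 102 = -99 (mod 15).
    Divide the congruence (and modulus) by g = 3: 42·t ≡ -33 (mod 5).
    Reduce coefficients mod 5: 2·t ≡ 2 (mod 5).
    The inverse of 2 mod 5 is 3 (since 2·3 = 6 = 1·5 + 1), so t ≡ 3·2 = 6 ≡ 1 (mod 5).
    Then x = 102 + 126·1 = 228, valid modulo lcm(126, 15) = 630: x ≡ 228 (mod 630).
Verify: 228 mod 18 = 12, 228 mod 21 = 18, 228 mod 15 = 3.

x ≡ 228 (mod 630).


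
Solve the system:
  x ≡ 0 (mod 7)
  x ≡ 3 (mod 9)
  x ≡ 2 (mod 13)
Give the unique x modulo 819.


Moduli 7, 9, 13 are pairwise coprime; by CRT there is a unique solution modulo M = 7 · 9 · 13 = 819.
Solve pairwise, accumulating the modulus:
  Start with x ≡ 0 (mod 7).
  Combine with x ≡ 3 (mod 9): since gcd(7, 9) = 1, we get a unique residue mod 63.
    Write x = 0 + 7·t and substitute into x ≡ 3 (mod 9): 7·t ≡ 3 − 0 = 3 (mod 9).
    The inverse of 7 mod 9 is 4 (since 7·4 = 28 = 3·9 + 1), so t ≡ 4·3 = 12 ≡ 3 (mod 9).
    Then x = 0 + 7·3 = 21, valid modulo lcm(7, 9) = 63: x ≡ 21 (mod 63).
  Combine with x ≡ 2 (mod 13): since gcd(63, 13) = 1, we get a unique residue mod 819.
    Write x = 21 + 63·t and substitute into x ≡ 2 (mod 13): 63·t ≡ 2 − 21 = -19 (mod 13).
    Reduce coefficients mod 13: 11·t ≡ 7 (mod 13).
    The inverse of 11 mod 13 is 6 (since 11·6 = 66 = 5·13 + 1), so t ≡ 6·7 = 42 ≡ 3 (mod 13).
    Then x = 21 + 63·3 = 210, valid modulo lcm(63, 13) = 819: x ≡ 210 (mod 819).
Verify: 210 mod 7 = 0 ✓, 210 mod 9 = 3 ✓, 210 mod 13 = 2 ✓.

x ≡ 210 (mod 819).


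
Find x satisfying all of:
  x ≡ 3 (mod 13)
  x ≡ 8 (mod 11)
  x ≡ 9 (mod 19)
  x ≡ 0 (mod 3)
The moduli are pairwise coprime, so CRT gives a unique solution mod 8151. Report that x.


Product of moduli M = 13 · 11 · 19 · 3 = 8151.
Merge one congruence at a time:
  Start: x ≡ 3 (mod 13).
  Combine with x ≡ 8 (mod 11); new modulus lcm = 143.
    Write x = 3 + 13·t and substitute into x ≡ 8 (mod 11): 13·t ≡ 8 − 3 = 5 (mod 11).
    Reduce coefficients mod 11: 2·t ≡ 5 (mod 11).
    The inverse of 2 mod 11 is 6 (since 2·6 = 12 = 1·11 + 1), so t ≡ 6·5 = 30 ≡ 8 (mod 11).
    Then x = 3 + 13·8 = 107, valid modulo lcm(13, 11) = 143: x ≡ 107 (mod 143).
  Combine with x ≡ 9 (mod 19); new modulus lcm = 2717.
    Write x = 107 + 143·t and substitute into x ≡ 9 (mod 19): 143·t ≡ 9 − 107 = -98 (mod 19).
    Reduce coefficients mod 19: 10·t ≡ 16 (mod 19).
    The inverse of 10 mod 19 is 2 (since 10·2 = 20 = 1·19 + 1), so t ≡ 2·16 = 32 ≡ 13 (mod 19).
    Then x = 107 + 143·13 = 1966, valid modulo lcm(143, 19) = 2717: x ≡ 1966 (mod 2717).
  Combine with x ≡ 0 (mod 3); new modulus lcm = 8151.
    Write x = 1966 + 2717·t and substitute into x ≡ 0 (mod 3): 2717·t ≡ 0 − 1966 = -1966 (mod 3).
    Reduce coefficients mod 3: 2·t ≡ 2 (mod 3).
    The inverse of 2 mod 3 is 2 (since 2·2 = 4 = 1·3 + 1), so t ≡ 2·2 = 4 ≡ 1 (mod 3).
    Then x = 1966 + 2717·1 = 4683, valid modulo lcm(2717, 3) = 8151: x ≡ 4683 (mod 8151).
Verify against each original: 4683 mod 13 = 3, 4683 mod 11 = 8, 4683 mod 19 = 9, 4683 mod 3 = 0.

x ≡ 4683 (mod 8151).


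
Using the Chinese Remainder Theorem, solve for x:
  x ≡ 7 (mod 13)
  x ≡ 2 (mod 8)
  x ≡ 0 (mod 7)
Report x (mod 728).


Moduli 13, 8, 7 are pairwise coprime; by CRT there is a unique solution modulo M = 13 · 8 · 7 = 728.
Solve pairwise, accumulating the modulus:
  Start with x ≡ 7 (mod 13).
  Combine with x ≡ 2 (mod 8): since gcd(13, 8) = 1, we get a unique residue mod 104.
    Write x = 7 + 13·t and substitute into x ≡ 2 (mod 8): 13·t ≡ 2 − 7 = -5 (mod 8).
    Reduce coefficients mod 8: 5·t ≡ 3 (mod 8).
    The inverse of 5 mod 8 is 5 (since 5·5 = 25 = 3·8 + 1), so t ≡ 5·3 = 15 ≡ 7 (mod 8).
    Then x = 7 + 13·7 = 98, valid modulo lcm(13, 8) = 104: x ≡ 98 (mod 104).
  Combine with x ≡ 0 (mod 7): since gcd(104, 7) = 1, we get a unique residue mod 728.
    Write x = 98 + 104·t and substitute into x ≡ 0 (mod 7): 104·t ≡ 0 − 98 = -98 (mod 7).
    Reduce coefficients mod 7: 6·t ≡ 0 (mod 7).
    The inverse of 6 mod 7 is 6 (since 6·6 = 36 = 5·7 + 1), so t ≡ 6·0 = 0 ≡ 0 (mod 7).
    Then x = 98 + 104·0 = 98, valid modulo lcm(104, 7) = 728: x ≡ 98 (mod 728).
Verify: 98 mod 13 = 7 ✓, 98 mod 8 = 2 ✓, 98 mod 7 = 0 ✓.

x ≡ 98 (mod 728).


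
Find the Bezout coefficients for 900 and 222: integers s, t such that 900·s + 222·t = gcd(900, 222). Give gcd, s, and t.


Euclidean algorithm on (900, 222) — divide until remainder is 0:
  900 = 4 · 222 + 12
  222 = 18 · 12 + 6
  12 = 2 · 6 + 0
gcd(900, 222) = 6.
Track Bezout coefficients alongside the remainders: start with r₀ = 900 = a·1 + b·0 (s = 1, t = 0) and r₁ = 222 = a·0 + b·1 (s = 0, t = 1); each new remainder r_{k+1} = r_{k-1} − q_k·r_k inherits s_{k+1} = s_{k-1} − q_k·s_k, t_{k+1} = t_{k-1} − q_k·t_k, so r_k = a·s_k + b·t_k at every step:
  q = 4: r = 12, s = 1 − 4·0 = 1, t = 0 − 4·1 = -4  (check: 900·1 + 222·(-4) = 12)
  q = 18: r = 6, s = 0 − 18·1 = -18, t = 1 − 18·(-4) = 73  (check: 900·(-18) + 222·73 = 6)
The row with r = 6 (the gcd) gives the Bezout coefficients s = -18, t = 73.
Result: 900 · (-18) + 222 · (73) = 6.

gcd(900, 222) = 6; s = -18, t = 73 (check: 900·(-18) + 222·73 = 6).


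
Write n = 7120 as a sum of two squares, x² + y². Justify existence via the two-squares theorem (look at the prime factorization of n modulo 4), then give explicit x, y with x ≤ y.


Step 1: Factor n = 7120 = 2^4 · 5 · 89.
Step 2: Check the mod-4 condition on each prime factor: 2 = 2 (special); 5 ≡ 1 (mod 4), exponent 1; 89 ≡ 1 (mod 4), exponent 1.
All primes ≡ 3 (mod 4) appear to even exponent (or don't appear), so by the two-squares theorem n IS expressible as a sum of two squares.
Step 3: Build a representation. Group n = k² · m with k = 4 and m = 5 · 89 = 445 (a product of primes ≡ 1 (mod 4)); a representation of m scales to one of n via (k·x)² + (k·y)² = k²(x² + y²). Each prime p ≡ 1 (mod 4) is itself a sum of two squares; find a² by testing p − a² for a perfect square:
  5: 5 − 1² = 4 = 2² ⇒ 5 = 1² + 2².
  89: 89 − 1² = 88, 89 − 2² = 85, 89 − 3² = 80, 89 − 4² = 73, 89 − 5² = 64 = 8² ⇒ 89 = 5² + 8².
  Combine using the Brahmagupta–Fibonacci identity (a² + b²)(c² + d²) = (ac − bd)² + (ad + bc)² = (ac + bd)² + (ad − bc)²:
  5 · 89 = 445: from (1² + 2²)(5² + 8²), take (1·5 − 2·8, 1·8 + 2·5) = (5 − 16, 8 + 10) = (-11, 18); dropping signs (only squares matter) gives (11, 18); check 11² + 18² = 121 + 324 = 445 ✓.
  Scale by k = 4: (4·11, 4·18) = (44, 72).
Step 4: Order so x ≤ y and verify: 44² + 72² = 1936 + 5184 = 7120 = n. ✓

n = 7120 = 44² + 72² (one valid representation with x ≤ y).


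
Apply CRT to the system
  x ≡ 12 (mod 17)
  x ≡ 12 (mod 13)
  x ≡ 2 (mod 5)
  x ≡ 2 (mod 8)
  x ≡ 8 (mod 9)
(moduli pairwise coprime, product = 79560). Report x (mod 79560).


Product of moduli M = 17 · 13 · 5 · 8 · 9 = 79560.
Merge one congruence at a time:
  Start: x ≡ 12 (mod 17).
  Combine with x ≡ 12 (mod 13); new modulus lcm = 221.
    Write x = 12 + 17·t and substitute into x ≡ 12 (mod 13): 17·t ≡ 12 − 12 = 0 (mod 13).
    Reduce coefficients mod 13: 4·t ≡ 0 (mod 13).
    The inverse of 4 mod 13 is 10 (since 4·10 = 40 = 3·13 + 1), so t ≡ 10·0 = 0 ≡ 0 (mod 13).
    Then x = 12 + 17·0 = 12, valid modulo lcm(17, 13) = 221: x ≡ 12 (mod 221).
  Combine with x ≡ 2 (mod 5); new modulus lcm = 1105.
    Write x = 12 + 221·t and substitute into x ≡ 2 (mod 5): 221·t ≡ 2 − 12 = -10 (mod 5).
    Reduce coefficients mod 5: 1·t ≡ 0 (mod 5).
    So t ≡ 0 (mod 5).
    Then x = 12 + 221·0 = 12, valid modulo lcm(221, 5) = 1105: x ≡ 12 (mod 1105).
  Combine with x ≡ 2 (mod 8); new modulus lcm = 8840.
    Write x = 12 + 1105·t and substitute into x ≡ 2 (mod 8): 1105·t ≡ 2 − 12 = -10 (mod 8).
    Reduce coefficients mod 8: 1·t ≡ 6 (mod 8).
    So t ≡ 6 (mod 8).
    Then x = 12 + 1105·6 = 6642, valid modulo lcm(1105, 8) = 8840: x ≡ 6642 (mod 8840).
  Combine with x ≡ 8 (mod 9); new modulus lcm = 79560.
    Write x = 6642 + 8840·t and substitute into x ≡ 8 (mod 9): 8840·t ≡ 8 − 6642 = -6634 (mod 9).
    Reduce coefficients mod 9: 2·t ≡ 8 (mod 9).
    The inverse of 2 mod 9 is 5 (since 2·5 = 10 = 1·9 + 1), so t ≡ 5·8 = 40 ≡ 4 (mod 9).
    Then x = 6642 + 8840·4 = 42002, valid modulo lcm(8840, 9) = 79560: x ≡ 42002 (mod 79560).
Verify against each original: 42002 mod 17 = 12, 42002 mod 13 = 12, 42002 mod 5 = 2, 42002 mod 8 = 2, 42002 mod 9 = 8.

x ≡ 42002 (mod 79560).


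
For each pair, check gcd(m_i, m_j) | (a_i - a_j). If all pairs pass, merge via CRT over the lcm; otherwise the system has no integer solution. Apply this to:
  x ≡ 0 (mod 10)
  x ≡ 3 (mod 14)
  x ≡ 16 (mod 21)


Moduli 10, 14, 21 are not pairwise coprime, so CRT works modulo lcm(m_i) when all pairwise compatibility conditions hold.
Pairwise compatibility: gcd(m_i, m_j) must divide a_i - a_j for every pair.
Merge one congruence at a time:
  Start: x ≡ 0 (mod 10).
  Combine with x ≡ 3 (mod 14): gcd(10, 14) = 2, and 3 - 0 = 3 is NOT divisible by 2.
    ⇒ system is inconsistent (no integer solution).

No solution (the system is inconsistent).


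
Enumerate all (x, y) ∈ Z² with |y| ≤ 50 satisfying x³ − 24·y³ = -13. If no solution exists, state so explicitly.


The equation is x³ - 24y³ = -13. For fixed y, x³ = 24·y³ − 13, so a solution requires the RHS to be a perfect cube.
Strategy: iterate y from -50 to 50, compute RHS = 24·y³ − 13, and check whether it is a (positive or negative) perfect cube.
Check small values of y:
  y = 0: RHS = -13 is not a perfect cube.
  y = 1: RHS = 11 is not a perfect cube.
  y = -1: RHS = -37 is not a perfect cube.
  y = 2: RHS = 179 is not a perfect cube.
  y = -2: RHS = -205 is not a perfect cube.
  y = 3: RHS = 635 is not a perfect cube.
  y = -3: RHS = -661 is not a perfect cube.
Continuing the search up to |y| = 50 finds no solutions either.
No (x, y) in the scanned range satisfies the equation.

No integer solutions with |y| ≤ 50.


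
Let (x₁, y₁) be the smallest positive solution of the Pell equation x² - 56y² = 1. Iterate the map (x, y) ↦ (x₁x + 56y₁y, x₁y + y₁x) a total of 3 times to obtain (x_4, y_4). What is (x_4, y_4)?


Step 1: Find the fundamental solution (x₁, y₁) of x² - 56y² = 1.
  Expand √56 as a continued fraction. a₀ = ⌊√56⌋ = 7; iterate m_{k+1} = d_k·a_k − m_k, d_{k+1} = (56 − m_{k+1}²)/d_k, a_{k+1} = ⌊(a₀ + m_{k+1})/d_{k+1}⌋ (starting m₀ = 0, d₀ = 1), with convergents p_k = a_k·p_{k-1} + p_{k-2}, q_k = a_k·q_{k-1} + q_{k-2} (p₋₁ = 1, q₋₁ = 0):
  k = 0: a₀ = 7; p₀/q₀ = 7/1; p₀² − 56·q₀² = 49 − 56 = -7.
  k = 1: m = 7, d = 7, a = ⌊(7 + 7)/7⌋ = 2; p/q = (2·7 + 1)/(2·1 + 0) = 15/2; p² − 56·q² = 225 − 224 = 1.
  The first convergent with p² − 56·q² = 1 gives the fundamental solution (x₁, y₁) = (15, 2).
Step 2: Apply the recurrence (x_{n+1}, y_{n+1}) = (x₁x_n + 56y₁y_n, x₁y_n + y₁x_n) repeatedly.
  From (x_1, y_1) = (15, 2): x_2 = 15·15 + 56·2·2 = 449; y_2 = 15·2 + 2·15 = 60.
  From (x_2, y_2) = (449, 60): x_3 = 15·449 + 56·2·60 = 13455; y_3 = 15·60 + 2·449 = 1798.
  From (x_3, y_3) = (13455, 1798): x_4 = 15·13455 + 56·2·1798 = 403201; y_4 = 15·1798 + 2·13455 = 53880.
Step 3: Verify x_4² - 56·y_4² = 162571046401 - 162571046400 = 1 (should be 1). ✓

(x_1, y_1) = (15, 2); (x_4, y_4) = (403201, 53880).


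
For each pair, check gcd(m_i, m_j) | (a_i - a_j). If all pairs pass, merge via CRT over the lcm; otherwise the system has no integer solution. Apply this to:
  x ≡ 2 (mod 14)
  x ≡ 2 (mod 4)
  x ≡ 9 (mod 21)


Moduli 14, 4, 21 are not pairwise coprime, so CRT works modulo lcm(m_i) when all pairwise compatibility conditions hold.
Pairwise compatibility: gcd(m_i, m_j) must divide a_i - a_j for every pair.
Merge one congruence at a time:
  Start: x ≡ 2 (mod 14).
  Combine with x ≡ 2 (mod 4): gcd(14, 4) = 2; 2 - 2 = 0, which IS divisible by 2, so compatible.
    Write x = 2 + 14·t and substitute into x ≡ 2 (mod 4): 14·t ≡ 2 − 2 = 0 (mod 4).
    Divide the congruence (and modulus) by g = 2: 7·t ≡ 0 (mod 2).
    Reduce coefficients mod 2: 1·t ≡ 0 (mod 2).
    So t ≡ 0 (mod 2).
    Then x = 2 + 14·0 = 2, valid modulo lcm(14, 4) = 28: x ≡ 2 (mod 28).
  Combine with x ≡ 9 (mod 21): gcd(28, 21) = 7; 9 - 2 = 7, which IS divisible by 7, so compatible.
    Write x = 2 + 28·t and substitute into x ≡ 9 (mod 21): 28·t ≡ 9 − 2 = 7 (mod 21).
    Divide the congruence (and modulus) by g = 7: 4·t ≡ 1 (mod 3).
    Reduce coefficients mod 3: 1·t ≡ 1 (mod 3).
    So t ≡ 1 (mod 3).
    Then x = 2 + 28·1 = 30, valid modulo lcm(28, 21) = 84: x ≡ 30 (mod 84).
Verify: 30 mod 14 = 2, 30 mod 4 = 2, 30 mod 21 = 9.

x ≡ 30 (mod 84).
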